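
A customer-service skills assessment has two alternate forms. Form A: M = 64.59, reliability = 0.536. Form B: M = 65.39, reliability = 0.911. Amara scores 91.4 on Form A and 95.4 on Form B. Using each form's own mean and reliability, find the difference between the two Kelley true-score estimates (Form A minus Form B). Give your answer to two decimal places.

-13.77

T̂_A = 0.536(91.4) + 0.464(64.59) = 78.9602
T̂_B = 0.911(95.4) + 0.089(65.39) = 92.7291
T̂_A − T̂_B = -13.7690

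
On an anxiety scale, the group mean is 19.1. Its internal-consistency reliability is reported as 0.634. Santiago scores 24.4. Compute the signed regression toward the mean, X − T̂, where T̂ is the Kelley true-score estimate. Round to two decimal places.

T̂ = ρX + (1 − ρ)μ
  = 0.634 × 24.4 + 0.366 × 19.1
  = 15.4696 + 6.9906
  = 22.4602
  ≈ 22.460
X − T̂ = 24.4 − 22.460 = 1.940 → 1.94

1.94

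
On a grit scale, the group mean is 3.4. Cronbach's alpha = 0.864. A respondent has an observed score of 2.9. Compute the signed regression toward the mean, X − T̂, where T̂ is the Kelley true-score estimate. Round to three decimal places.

T̂ = 0.864(2.9) + 0.136(3.4) = 2.5056 + 0.4624 = 2.96800 → 2.9680
X − T̂ = 2.9 − 2.9680 = -0.0680 → -0.068

-0.068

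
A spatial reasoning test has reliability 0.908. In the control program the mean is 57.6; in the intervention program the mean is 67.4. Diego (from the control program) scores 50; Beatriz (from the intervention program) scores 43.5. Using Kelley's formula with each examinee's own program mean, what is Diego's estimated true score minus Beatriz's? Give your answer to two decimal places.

T̂_Diego = 0.908(50) + 0.092(57.6) = 50.6992
T̂_Beatriz = 0.908(43.5) + 0.092(67.4) = 45.6988
Difference = 50.6992 − 45.6988 = 5.0004

5.00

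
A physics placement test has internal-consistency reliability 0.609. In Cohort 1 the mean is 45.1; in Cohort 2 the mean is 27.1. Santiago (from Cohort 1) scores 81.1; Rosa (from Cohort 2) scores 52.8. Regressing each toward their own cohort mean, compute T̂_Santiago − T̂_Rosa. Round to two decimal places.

24.27

T̂_Santiago = 0.609(81.1) + 0.391(45.1) = 67.0240
T̂_Rosa = 0.609(52.8) + 0.391(27.1) = 42.7513
Difference = 67.0240 − 42.7513 = 24.2727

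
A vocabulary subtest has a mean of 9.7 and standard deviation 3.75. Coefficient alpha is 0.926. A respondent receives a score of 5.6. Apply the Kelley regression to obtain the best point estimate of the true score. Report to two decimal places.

Kelley's formula gives T̂ = 0.926·5.6 + 0.074·9.7 = 5.1856 + 0.7178 = 5.903.

5.90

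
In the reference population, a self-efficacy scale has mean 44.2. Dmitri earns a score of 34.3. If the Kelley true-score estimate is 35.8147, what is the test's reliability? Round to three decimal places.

T̂ = ρX + (1 − ρ)μ  ⇒  T̂ − μ = ρ(X − μ)
ρ = (T̂ − μ)/(X − μ) = (35.8147 − 44.2) / (34.3 − 44.2) = -8.3853 / -9.9 = 0.84700

0.847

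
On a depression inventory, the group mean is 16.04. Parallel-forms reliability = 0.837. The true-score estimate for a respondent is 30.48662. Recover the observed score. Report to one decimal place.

T̂ = ρX + (1 − ρ)μ  ⇒  X = (T̂ − (1 − ρ)μ) / ρ
X = (30.48662 − 0.163 × 16.04) / 0.837 = (30.48662 − 2.61452) / 0.837 = 27.87210 / 0.837 = 33.300

33.3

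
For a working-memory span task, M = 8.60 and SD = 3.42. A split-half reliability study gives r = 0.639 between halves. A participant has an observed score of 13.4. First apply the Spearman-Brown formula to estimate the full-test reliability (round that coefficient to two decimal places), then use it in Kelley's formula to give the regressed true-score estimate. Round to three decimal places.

Spearman-Brown: ρ = 2r/(1 + r) = 2(0.639)/(1 + 0.639) = 1.2780/1.639 = 0.7797 → 0.78
T̂ = 0.78(13.4) + 0.22(8.60) = 10.452 + 1.8920 = 12.3440 → 12.344

12.344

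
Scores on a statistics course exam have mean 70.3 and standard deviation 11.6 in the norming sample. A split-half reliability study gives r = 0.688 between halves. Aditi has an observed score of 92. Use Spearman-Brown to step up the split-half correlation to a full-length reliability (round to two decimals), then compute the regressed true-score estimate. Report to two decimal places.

Spearman-Brown: ρ = 2r/(1 + r) = 2(0.688)/(1 + 0.688) = 1.3760/1.688 = 0.8152 → 0.82
T̂ = 0.82(92) + 0.18(70.3) = 75.44 + 12.654 = 88.094 → 88.09

88.09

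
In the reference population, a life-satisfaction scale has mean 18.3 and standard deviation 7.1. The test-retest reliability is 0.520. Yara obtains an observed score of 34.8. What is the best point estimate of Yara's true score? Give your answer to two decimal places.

T̂ = 0.520(34.8) + 0.480(18.3) = 18.0960 + 8.7840 = 26.880 → 26.88

26.88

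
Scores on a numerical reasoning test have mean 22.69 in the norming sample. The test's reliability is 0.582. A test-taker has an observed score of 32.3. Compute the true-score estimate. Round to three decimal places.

28.283

Regress the observed score toward the mean by the unreliability: T̂ = 0.582·32.3 + 0.418·22.69 = 18.7986 + 9.48442 = 28.2830.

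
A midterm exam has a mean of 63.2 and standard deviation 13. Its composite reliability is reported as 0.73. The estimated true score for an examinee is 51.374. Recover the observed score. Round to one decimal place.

47.0

T̂ = ρX + (1 − ρ)μ  ⇒  X = (T̂ − (1 − ρ)μ) / ρ
X = (51.374 − 0.27 × 63.2) / 0.73 = (51.374 − 17.064) / 0.73 = 34.310 / 0.73 = 47.000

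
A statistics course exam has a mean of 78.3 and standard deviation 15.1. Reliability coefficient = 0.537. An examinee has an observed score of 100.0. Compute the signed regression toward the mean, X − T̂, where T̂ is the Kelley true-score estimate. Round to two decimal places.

10.05

Kelley's formula gives T̂ = 0.537·100.0 + 0.463·78.3 = 53.7000 + 36.2529 = 89.9529.
X − T̂ = 100.0 − 89.953 = 10.047 → 10.05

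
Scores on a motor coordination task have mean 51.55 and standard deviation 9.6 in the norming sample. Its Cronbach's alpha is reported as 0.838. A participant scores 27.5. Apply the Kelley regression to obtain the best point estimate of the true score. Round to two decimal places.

Regress the observed score toward the mean by the unreliability: T̂ = 0.838·27.5 + 0.162·51.55 = 23.0450 + 8.35110 = 31.396.

31.40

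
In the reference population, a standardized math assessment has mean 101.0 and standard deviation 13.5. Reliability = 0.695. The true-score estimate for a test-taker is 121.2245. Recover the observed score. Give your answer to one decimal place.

130.1

T̂ = ρX + (1 − ρ)μ  ⇒  X = (T̂ − (1 − ρ)μ) / ρ
X = (121.2245 − 0.305 × 101.0) / 0.695 = (121.2245 − 30.8050) / 0.695 = 90.4195 / 0.695 = 130.100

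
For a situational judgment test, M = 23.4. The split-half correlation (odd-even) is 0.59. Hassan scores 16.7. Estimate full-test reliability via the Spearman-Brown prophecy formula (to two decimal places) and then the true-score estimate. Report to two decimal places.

Spearman-Brown: ρ = 2r/(1 + r) = 2(0.59)/(1 + 0.59) = 1.180/1.59 = 0.7421 → 0.74
T̂ = ρX + (1 − ρ)μ
  = 0.74 × 16.7 + 0.26 × 23.4
  = 12.358 + 6.084
  = 18.442
  ≈ 18.44

18.44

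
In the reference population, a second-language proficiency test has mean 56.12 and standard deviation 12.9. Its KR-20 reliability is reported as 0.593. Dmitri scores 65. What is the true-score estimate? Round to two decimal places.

61.39

Weight the observed score by reliability and the mean by (1 − reliability): T̂ = 0.593·65 + 0.407·56.12 = 38.545 + 22.84084 = 61.386.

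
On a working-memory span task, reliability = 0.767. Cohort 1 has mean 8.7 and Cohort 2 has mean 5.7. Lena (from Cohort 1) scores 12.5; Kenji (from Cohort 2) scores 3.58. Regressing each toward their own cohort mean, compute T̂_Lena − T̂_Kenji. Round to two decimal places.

T̂_Lena = 0.767(12.5) + 0.233(8.7) = 11.6146
T̂_Kenji = 0.767(3.58) + 0.233(5.7) = 4.0740
Difference = 11.6146 − 4.0740 = 7.5406

7.54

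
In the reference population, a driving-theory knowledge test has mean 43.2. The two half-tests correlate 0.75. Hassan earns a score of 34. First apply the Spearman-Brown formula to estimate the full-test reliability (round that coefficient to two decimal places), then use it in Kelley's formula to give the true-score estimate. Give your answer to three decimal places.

Spearman-Brown: ρ = 2r/(1 + r) = 2(0.75)/(1 + 0.75) = 1.500/1.75 = 0.8571 → 0.86
T̂ = ρX + (1 − ρ)μ
  = 0.86 × 34 + 0.14 × 43.2
  = 29.24 + 6.048
  = 35.2880
  ≈ 35.288

35.288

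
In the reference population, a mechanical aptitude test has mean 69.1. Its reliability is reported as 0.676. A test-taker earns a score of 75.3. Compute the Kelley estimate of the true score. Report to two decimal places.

T̂ = ρX + (1 − ρ)μ
  = 0.676 × 75.3 + 0.324 × 69.1
  = 50.9028 + 22.3884
  = 73.291
  ≈ 73.29

73.29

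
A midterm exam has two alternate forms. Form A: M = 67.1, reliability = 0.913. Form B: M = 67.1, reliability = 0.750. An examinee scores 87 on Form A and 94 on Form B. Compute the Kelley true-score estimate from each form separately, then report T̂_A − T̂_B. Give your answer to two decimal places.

T̂_A = 0.913(87) + 0.087(67.1) = 85.2687
T̂_B = 0.750(94) + 0.250(67.1) = 87.2750
T̂_A − T̂_B = -2.0063

-2.01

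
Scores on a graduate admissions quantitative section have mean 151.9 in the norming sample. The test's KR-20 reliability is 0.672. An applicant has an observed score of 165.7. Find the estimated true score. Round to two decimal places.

T̂ = 0.672(165.7) + 0.328(151.9) = 111.3504 + 49.8232 = 161.174 → 161.17

161.17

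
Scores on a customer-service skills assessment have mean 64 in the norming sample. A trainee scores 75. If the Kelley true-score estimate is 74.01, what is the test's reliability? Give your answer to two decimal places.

0.91

T̂ = ρX + (1 − ρ)μ  ⇒  T̂ − μ = ρ(X − μ)
ρ = (T̂ − μ)/(X − μ) = (74.01 − 64) / (75 − 64) = 10.01 / 11.0 = 0.9100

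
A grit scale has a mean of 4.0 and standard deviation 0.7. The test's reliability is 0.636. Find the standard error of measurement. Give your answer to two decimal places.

SEM = SD · √(1 − ρ) = 0.7 × √0.364 = 0.7 × 0.6033 = 0.422

0.42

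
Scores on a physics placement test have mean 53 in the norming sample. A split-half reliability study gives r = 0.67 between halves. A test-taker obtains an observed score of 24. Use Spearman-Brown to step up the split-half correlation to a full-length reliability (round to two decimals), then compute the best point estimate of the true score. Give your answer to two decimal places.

Spearman-Brown: ρ = 2r/(1 + r) = 2(0.67)/(1 + 0.67) = 1.340/1.67 = 0.8024 → 0.80
T̂ = ρX + (1 − ρ)μ
  = 0.80 × 24 + 0.20 × 53
  = 19.20 + 10.60
  = 29.800
  ≈ 29.80

29.80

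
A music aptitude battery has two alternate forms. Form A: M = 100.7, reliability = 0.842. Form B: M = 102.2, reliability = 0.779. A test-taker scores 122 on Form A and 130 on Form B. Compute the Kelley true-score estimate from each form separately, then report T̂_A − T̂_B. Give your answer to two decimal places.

-5.22

T̂_A = 0.842(122) + 0.158(100.7) = 118.6346
T̂_B = 0.779(130) + 0.221(102.2) = 123.8562
T̂_A − T̂_B = -5.2216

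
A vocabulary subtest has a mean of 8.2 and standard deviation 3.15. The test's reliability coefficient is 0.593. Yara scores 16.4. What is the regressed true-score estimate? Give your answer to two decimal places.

13.06

T̂ = 0.593(16.4) + 0.407(8.2) = 9.7252 + 3.3374 = 13.063 → 13.06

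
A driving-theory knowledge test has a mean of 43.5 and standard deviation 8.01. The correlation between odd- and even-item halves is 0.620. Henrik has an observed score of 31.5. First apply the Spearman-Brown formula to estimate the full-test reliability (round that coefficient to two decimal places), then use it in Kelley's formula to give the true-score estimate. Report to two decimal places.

34.26

Spearman-Brown: ρ = 2r/(1 + r) = 2(0.620)/(1 + 0.620) = 1.2400/1.620 = 0.7654 → 0.77
Regress the observed score toward the mean by the unreliability: T̂ = 0.77·31.5 + 0.23·43.5 = 24.255 + 10.005 = 34.260.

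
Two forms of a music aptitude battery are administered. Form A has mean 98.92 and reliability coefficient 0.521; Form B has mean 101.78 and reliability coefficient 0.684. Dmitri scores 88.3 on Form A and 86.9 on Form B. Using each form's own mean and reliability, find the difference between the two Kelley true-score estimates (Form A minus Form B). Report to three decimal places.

1.785

T̂_A = 0.521(88.3) + 0.479(98.92) = 93.38698
T̂_B = 0.684(86.9) + 0.316(101.78) = 91.60208
T̂_A − T̂_B = 1.78490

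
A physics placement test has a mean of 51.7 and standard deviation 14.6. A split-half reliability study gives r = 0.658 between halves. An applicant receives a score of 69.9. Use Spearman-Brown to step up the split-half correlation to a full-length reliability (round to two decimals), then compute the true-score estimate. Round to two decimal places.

Spearman-Brown: ρ = 2r/(1 + r) = 2(0.658)/(1 + 0.658) = 1.3160/1.658 = 0.7937 → 0.79
Kelley's formula gives T̂ = 0.79·69.9 + 0.21·51.7 = 55.221 + 10.857 = 66.078.

66.08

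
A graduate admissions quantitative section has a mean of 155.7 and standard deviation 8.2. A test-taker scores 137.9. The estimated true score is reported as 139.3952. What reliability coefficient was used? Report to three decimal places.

T̂ = ρX + (1 − ρ)μ  ⇒  T̂ − μ = ρ(X − μ)
ρ = (T̂ − μ)/(X − μ) = (139.3952 − 155.7) / (137.9 − 155.7) = -16.3048 / -17.8 = 0.91600

0.916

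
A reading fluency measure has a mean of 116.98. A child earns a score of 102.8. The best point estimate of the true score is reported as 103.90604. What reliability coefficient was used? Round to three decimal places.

0.922

T̂ = ρX + (1 − ρ)μ  ⇒  T̂ − μ = ρ(X − μ)
ρ = (T̂ − μ)/(X − μ) = (103.90604 − 116.98) / (102.8 − 116.98) = -13.07396 / -14.18 = 0.92200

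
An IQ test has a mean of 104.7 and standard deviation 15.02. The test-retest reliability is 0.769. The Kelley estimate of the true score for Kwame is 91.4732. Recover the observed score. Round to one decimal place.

87.5

T̂ = ρX + (1 − ρ)μ  ⇒  X = (T̂ − (1 − ρ)μ) / ρ
X = (91.4732 − 0.231 × 104.7) / 0.769 = (91.4732 − 24.1857) / 0.769 = 67.2875 / 0.769 = 87.500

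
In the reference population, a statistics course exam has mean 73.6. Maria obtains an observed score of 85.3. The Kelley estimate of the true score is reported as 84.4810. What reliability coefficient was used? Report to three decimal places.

T̂ = ρX + (1 − ρ)μ  ⇒  T̂ − μ = ρ(X − μ)
ρ = (T̂ − μ)/(X − μ) = (84.4810 − 73.6) / (85.3 − 73.6) = 10.8810 / 11.7 = 0.93000

0.930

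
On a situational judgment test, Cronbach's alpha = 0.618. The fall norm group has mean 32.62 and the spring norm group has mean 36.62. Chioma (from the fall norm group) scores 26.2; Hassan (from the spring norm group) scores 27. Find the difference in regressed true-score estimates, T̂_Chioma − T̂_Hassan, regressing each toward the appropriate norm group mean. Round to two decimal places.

-2.02

T̂_Chioma = 0.618(26.2) + 0.382(32.62) = 28.6524
T̂_Hassan = 0.618(27) + 0.382(36.62) = 30.6748
Difference = 28.6524 − 30.6748 = -2.0224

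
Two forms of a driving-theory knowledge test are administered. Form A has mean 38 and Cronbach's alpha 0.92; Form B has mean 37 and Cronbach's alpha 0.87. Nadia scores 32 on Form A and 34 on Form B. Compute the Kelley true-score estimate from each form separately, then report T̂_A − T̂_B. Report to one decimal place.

T̂_A = 0.92(32) + 0.08(38) = 32.480
T̂_B = 0.87(34) + 0.13(37) = 34.390
T̂_A − T̂_B = -1.910

-1.9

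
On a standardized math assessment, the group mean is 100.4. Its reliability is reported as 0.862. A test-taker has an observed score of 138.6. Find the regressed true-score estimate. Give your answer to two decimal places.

T̂ = ρX + (1 − ρ)μ
  = 0.862 × 138.6 + 0.138 × 100.4
  = 119.4732 + 13.8552
  = 133.328
  ≈ 133.33

133.33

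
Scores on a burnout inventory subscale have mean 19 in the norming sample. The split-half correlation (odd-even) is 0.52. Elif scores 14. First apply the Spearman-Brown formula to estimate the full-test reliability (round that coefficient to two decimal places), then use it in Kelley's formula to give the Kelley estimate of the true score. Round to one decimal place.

15.6

Spearman-Brown: ρ = 2r/(1 + r) = 2(0.52)/(1 + 0.52) = 1.040/1.52 = 0.6842 → 0.68
Regress the observed score toward the mean by the unreliability: T̂ = 0.68·14 + 0.32·19 = 9.52 + 6.08 = 15.60.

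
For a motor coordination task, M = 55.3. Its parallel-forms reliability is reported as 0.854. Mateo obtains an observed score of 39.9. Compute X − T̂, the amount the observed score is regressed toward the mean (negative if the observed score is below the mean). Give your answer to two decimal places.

T̂ = 0.854(39.9) + 0.146(55.3) = 34.0746 + 8.0738 = 42.1484 → 42.148
X − T̂ = 39.9 − 42.148 = -2.248 → -2.25

-2.25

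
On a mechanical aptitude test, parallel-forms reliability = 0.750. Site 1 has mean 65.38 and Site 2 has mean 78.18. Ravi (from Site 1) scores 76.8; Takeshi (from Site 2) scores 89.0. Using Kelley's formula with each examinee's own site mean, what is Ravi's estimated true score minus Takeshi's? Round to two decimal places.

T̂_Ravi = 0.750(76.8) + 0.250(65.38) = 73.9450
T̂_Takeshi = 0.750(89.0) + 0.250(78.18) = 86.2950
Difference = 73.9450 − 86.2950 = -12.3500

-12.35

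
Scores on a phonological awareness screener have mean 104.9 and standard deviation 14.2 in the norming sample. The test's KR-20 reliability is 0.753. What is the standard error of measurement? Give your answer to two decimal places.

SEM = SD · √(1 − ρ) = 14.2 × √0.247 = 14.2 × 0.4970 = 7.057

7.06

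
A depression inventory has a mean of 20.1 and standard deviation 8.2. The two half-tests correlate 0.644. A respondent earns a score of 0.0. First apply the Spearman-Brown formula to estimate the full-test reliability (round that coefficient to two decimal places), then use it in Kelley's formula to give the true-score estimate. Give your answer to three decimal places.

4.422

Spearman-Brown: ρ = 2r/(1 + r) = 2(0.644)/(1 + 0.644) = 1.2880/1.644 = 0.7835 → 0.78
T̂ = 0.78(0.0) + 0.22(20.1) = 0.000 + 4.422 = 4.4220 → 4.422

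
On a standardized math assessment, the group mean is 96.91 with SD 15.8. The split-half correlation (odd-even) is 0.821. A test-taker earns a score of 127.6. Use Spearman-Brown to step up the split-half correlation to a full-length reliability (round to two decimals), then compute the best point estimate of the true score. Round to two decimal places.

Spearman-Brown: ρ = 2r/(1 + r) = 2(0.821)/(1 + 0.821) = 1.6420/1.821 = 0.9017 → 0.90
T̂ = ρX + (1 − ρ)μ
  = 0.90 × 127.6 + 0.10 × 96.91
  = 114.840 + 9.6910
  = 124.531
  ≈ 124.53

124.53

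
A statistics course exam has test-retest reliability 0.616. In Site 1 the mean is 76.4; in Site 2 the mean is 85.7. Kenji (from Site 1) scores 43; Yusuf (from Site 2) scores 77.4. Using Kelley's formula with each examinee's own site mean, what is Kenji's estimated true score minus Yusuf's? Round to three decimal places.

T̂_Kenji = 0.616(43) + 0.384(76.4) = 55.82560
T̂_Yusuf = 0.616(77.4) + 0.384(85.7) = 80.58720
Difference = 55.82560 − 80.58720 = -24.76160

-24.762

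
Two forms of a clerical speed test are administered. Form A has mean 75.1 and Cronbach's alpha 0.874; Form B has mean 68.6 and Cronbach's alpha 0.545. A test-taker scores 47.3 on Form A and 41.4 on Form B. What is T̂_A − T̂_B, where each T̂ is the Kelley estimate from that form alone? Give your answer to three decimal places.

T̂_A = 0.874(47.3) + 0.126(75.1) = 50.80280
T̂_B = 0.545(41.4) + 0.455(68.6) = 53.77600
T̂_A − T̂_B = -2.97320

-2.973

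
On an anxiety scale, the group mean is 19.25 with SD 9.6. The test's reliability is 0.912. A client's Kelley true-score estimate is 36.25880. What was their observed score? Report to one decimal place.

T̂ = ρX + (1 − ρ)μ  ⇒  X = (T̂ − (1 − ρ)μ) / ρ
X = (36.25880 − 0.088 × 19.25) / 0.912 = (36.25880 − 1.69400) / 0.912 = 34.56480 / 0.912 = 37.900

37.9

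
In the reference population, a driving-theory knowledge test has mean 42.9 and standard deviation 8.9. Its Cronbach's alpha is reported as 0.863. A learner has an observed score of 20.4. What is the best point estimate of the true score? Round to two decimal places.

Weight the observed score by reliability and the mean by (1 − reliability): T̂ = 0.863·20.4 + 0.137·42.9 = 17.6052 + 5.8773 = 23.483.

23.48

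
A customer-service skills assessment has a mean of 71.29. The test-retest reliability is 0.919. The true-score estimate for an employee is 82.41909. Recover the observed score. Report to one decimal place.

T̂ = ρX + (1 − ρ)μ  ⇒  X = (T̂ − (1 − ρ)μ) / ρ
X = (82.41909 − 0.081 × 71.29) / 0.919 = (82.41909 − 5.77449) / 0.919 = 76.64460 / 0.919 = 83.400

83.4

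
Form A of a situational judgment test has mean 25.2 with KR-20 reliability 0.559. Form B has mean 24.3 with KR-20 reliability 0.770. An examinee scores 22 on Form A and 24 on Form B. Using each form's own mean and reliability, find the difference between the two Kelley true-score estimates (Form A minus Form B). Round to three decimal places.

T̂_A = 0.559(22) + 0.441(25.2) = 23.41120
T̂_B = 0.770(24) + 0.230(24.3) = 24.06900
T̂_A − T̂_B = -0.65780

-0.658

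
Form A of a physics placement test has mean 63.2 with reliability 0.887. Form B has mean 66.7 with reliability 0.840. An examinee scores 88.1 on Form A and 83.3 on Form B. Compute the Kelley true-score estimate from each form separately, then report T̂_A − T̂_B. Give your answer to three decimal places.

T̂_A = 0.887(88.1) + 0.113(63.2) = 85.28630
T̂_B = 0.840(83.3) + 0.160(66.7) = 80.64400
T̂_A − T̂_B = 4.64230

4.642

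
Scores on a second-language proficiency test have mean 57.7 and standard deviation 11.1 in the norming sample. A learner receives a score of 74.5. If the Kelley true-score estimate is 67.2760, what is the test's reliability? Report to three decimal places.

0.570

T̂ = ρX + (1 − ρ)μ  ⇒  T̂ − μ = ρ(X − μ)
ρ = (T̂ − μ)/(X − μ) = (67.2760 − 57.7) / (74.5 − 57.7) = 9.5760 / 16.8 = 0.57000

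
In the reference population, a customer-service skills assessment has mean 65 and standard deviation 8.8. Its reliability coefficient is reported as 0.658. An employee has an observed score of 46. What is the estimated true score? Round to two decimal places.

52.50

T̂ = 0.658(46) + 0.342(65) = 30.268 + 22.230 = 52.498 → 52.50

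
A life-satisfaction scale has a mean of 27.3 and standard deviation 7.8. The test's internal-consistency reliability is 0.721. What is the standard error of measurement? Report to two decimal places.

SEM = SD · √(1 − ρ) = 7.8 × √0.279 = 7.8 × 0.5282 = 4.120

4.12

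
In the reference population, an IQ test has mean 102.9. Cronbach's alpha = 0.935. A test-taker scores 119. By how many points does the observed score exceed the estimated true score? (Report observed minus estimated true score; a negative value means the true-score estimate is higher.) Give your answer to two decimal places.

T̂ = ρX + (1 − ρ)μ
  = 0.935 × 119 + 0.065 × 102.9
  = 111.265 + 6.6885
  = 117.9535
  ≈ 117.953
X − T̂ = 119 − 117.953 = 1.047 → 1.05

1.05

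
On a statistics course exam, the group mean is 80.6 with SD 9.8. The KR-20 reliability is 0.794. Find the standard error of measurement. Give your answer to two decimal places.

4.45

SEM = SD · √(1 − ρ) = 9.8 × √0.206 = 9.8 × 0.4539 = 4.448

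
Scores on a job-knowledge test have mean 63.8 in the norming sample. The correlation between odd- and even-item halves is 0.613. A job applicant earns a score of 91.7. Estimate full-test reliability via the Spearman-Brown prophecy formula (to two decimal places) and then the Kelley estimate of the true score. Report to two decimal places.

Spearman-Brown: ρ = 2r/(1 + r) = 2(0.613)/(1 + 0.613) = 1.2260/1.613 = 0.7601 → 0.76
T̂ = ρX + (1 − ρ)μ
  = 0.76 × 91.7 + 0.24 × 63.8
  = 69.692 + 15.312
  = 85.004
  ≈ 85.00

85.00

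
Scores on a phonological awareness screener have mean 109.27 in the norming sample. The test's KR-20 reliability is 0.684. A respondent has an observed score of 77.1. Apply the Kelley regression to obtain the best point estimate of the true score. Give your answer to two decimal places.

Regress the observed score toward the mean by the unreliability: T̂ = 0.684·77.1 + 0.316·109.27 = 52.7364 + 34.52932 = 87.266.

87.27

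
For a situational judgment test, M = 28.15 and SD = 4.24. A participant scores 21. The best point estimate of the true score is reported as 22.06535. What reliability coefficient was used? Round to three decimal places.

T̂ = ρX + (1 − ρ)μ  ⇒  T̂ − μ = ρ(X − μ)
ρ = (T̂ − μ)/(X − μ) = (22.06535 − 28.15) / (21 − 28.15) = -6.08465 / -7.15 = 0.85100

0.851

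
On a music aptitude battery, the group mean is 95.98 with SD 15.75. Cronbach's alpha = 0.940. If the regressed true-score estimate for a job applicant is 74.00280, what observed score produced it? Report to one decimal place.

72.6

T̂ = ρX + (1 − ρ)μ  ⇒  X = (T̂ − (1 − ρ)μ) / ρ
X = (74.00280 − 0.060 × 95.98) / 0.940 = (74.00280 − 5.75880) / 0.940 = 68.24400 / 0.940 = 72.600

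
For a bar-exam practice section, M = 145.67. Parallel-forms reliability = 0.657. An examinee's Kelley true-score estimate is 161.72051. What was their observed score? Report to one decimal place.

T̂ = ρX + (1 − ρ)μ  ⇒  X = (T̂ − (1 − ρ)μ) / ρ
X = (161.72051 − 0.343 × 145.67) / 0.657 = (161.72051 − 49.96481) / 0.657 = 111.75570 / 0.657 = 170.100

170.1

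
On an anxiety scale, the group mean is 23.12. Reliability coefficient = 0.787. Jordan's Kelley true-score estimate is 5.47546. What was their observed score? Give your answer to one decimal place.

T̂ = ρX + (1 − ρ)μ  ⇒  X = (T̂ − (1 − ρ)μ) / ρ
X = (5.47546 − 0.213 × 23.12) / 0.787 = (5.47546 − 4.92456) / 0.787 = 0.55090 / 0.787 = 0.700

0.7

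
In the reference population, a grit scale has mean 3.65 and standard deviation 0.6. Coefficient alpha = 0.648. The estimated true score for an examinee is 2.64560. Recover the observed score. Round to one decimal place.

2.1

T̂ = ρX + (1 − ρ)μ  ⇒  X = (T̂ − (1 − ρ)μ) / ρ
X = (2.64560 − 0.352 × 3.65) / 0.648 = (2.64560 − 1.28480) / 0.648 = 1.36080 / 0.648 = 2.100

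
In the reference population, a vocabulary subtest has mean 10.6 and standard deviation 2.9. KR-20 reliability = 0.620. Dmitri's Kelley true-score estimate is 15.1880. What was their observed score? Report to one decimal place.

T̂ = ρX + (1 − ρ)μ  ⇒  X = (T̂ − (1 − ρ)μ) / ρ
X = (15.1880 − 0.380 × 10.6) / 0.620 = (15.1880 − 4.0280) / 0.620 = 11.1600 / 0.620 = 18.000

18.0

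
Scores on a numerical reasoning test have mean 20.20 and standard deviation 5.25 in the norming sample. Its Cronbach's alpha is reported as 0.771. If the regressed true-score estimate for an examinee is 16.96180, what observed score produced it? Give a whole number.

16

T̂ = ρX + (1 − ρ)μ  ⇒  X = (T̂ − (1 − ρ)μ) / ρ
X = (16.96180 − 0.229 × 20.20) / 0.771 = (16.96180 − 4.62580) / 0.771 = 12.33600 / 0.771 = 16.00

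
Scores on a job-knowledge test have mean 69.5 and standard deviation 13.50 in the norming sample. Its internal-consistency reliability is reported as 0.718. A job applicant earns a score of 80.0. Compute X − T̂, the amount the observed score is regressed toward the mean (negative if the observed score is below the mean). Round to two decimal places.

T̂ = ρX + (1 − ρ)μ
  = 0.718 × 80.0 + 0.282 × 69.5
  = 57.4400 + 19.5990
  = 77.0390
  ≈ 77.039
X − T̂ = 80.0 − 77.039 = 2.961 → 2.96

2.96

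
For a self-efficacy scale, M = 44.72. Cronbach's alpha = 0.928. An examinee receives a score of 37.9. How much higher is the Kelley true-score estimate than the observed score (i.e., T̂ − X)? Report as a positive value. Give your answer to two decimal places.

0.49

T̂ = ρX + (1 − ρ)μ
  = 0.928 × 37.9 + 0.072 × 44.72
  = 35.1712 + 3.21984
  = 38.3910
  ≈ 38.391
T̂ − X = 38.391 − 37.9 = 0.491 → 0.49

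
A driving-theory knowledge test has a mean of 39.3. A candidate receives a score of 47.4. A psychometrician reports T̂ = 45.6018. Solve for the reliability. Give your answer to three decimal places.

T̂ = ρX + (1 − ρ)μ  ⇒  T̂ − μ = ρ(X − μ)
ρ = (T̂ − μ)/(X − μ) = (45.6018 − 39.3) / (47.4 − 39.3) = 6.3018 / 8.1 = 0.77800

0.778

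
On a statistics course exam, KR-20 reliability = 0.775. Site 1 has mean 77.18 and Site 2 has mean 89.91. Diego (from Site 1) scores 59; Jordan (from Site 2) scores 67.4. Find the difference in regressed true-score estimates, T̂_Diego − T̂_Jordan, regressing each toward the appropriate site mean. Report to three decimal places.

-9.374

T̂_Diego = 0.775(59) + 0.225(77.18) = 63.09050
T̂_Jordan = 0.775(67.4) + 0.225(89.91) = 72.46475
Difference = 63.09050 − 72.46475 = -9.37425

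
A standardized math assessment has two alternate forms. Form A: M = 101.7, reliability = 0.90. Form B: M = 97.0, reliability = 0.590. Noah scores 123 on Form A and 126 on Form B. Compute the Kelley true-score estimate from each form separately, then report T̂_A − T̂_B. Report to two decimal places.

T̂_A = 0.90(123) + 0.10(101.7) = 120.8700
T̂_B = 0.590(126) + 0.410(97.0) = 114.1100
T̂_A − T̂_B = 6.7600

6.76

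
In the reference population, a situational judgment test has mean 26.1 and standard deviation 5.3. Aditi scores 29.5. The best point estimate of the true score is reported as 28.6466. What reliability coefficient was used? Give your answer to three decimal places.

T̂ = ρX + (1 − ρ)μ  ⇒  T̂ − μ = ρ(X − μ)
ρ = (T̂ − μ)/(X − μ) = (28.6466 − 26.1) / (29.5 − 26.1) = 2.5466 / 3.4 = 0.74900

0.749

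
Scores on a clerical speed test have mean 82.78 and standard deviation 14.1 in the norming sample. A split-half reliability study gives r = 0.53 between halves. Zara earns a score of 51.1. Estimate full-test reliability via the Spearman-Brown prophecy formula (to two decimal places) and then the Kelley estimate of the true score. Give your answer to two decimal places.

Spearman-Brown: ρ = 2r/(1 + r) = 2(0.53)/(1 + 0.53) = 1.060/1.53 = 0.6928 → 0.69
T̂ = 0.69(51.1) + 0.31(82.78) = 35.259 + 25.6618 = 60.921 → 60.92

60.92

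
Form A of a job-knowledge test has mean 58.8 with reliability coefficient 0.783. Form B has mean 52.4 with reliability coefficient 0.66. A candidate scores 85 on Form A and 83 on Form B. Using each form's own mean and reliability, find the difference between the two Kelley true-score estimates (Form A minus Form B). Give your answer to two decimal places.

6.72

T̂_A = 0.783(85) + 0.217(58.8) = 79.3146
T̂_B = 0.66(83) + 0.34(52.4) = 72.5960
T̂_A − T̂_B = 6.7186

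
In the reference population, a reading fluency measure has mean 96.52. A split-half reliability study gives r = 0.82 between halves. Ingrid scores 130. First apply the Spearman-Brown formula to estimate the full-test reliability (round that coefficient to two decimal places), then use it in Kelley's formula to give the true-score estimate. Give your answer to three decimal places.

126.652

Spearman-Brown: ρ = 2r/(1 + r) = 2(0.82)/(1 + 0.82) = 1.640/1.82 = 0.9011 → 0.90
T̂ = 0.90(130) + 0.10(96.52) = 117.00 + 9.6520 = 126.6520 → 126.652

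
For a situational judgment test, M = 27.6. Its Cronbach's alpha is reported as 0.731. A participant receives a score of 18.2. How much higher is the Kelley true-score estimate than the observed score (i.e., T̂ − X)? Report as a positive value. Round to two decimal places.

Kelley's formula gives T̂ = 0.731·18.2 + 0.269·27.6 = 13.3042 + 7.4244 = 20.7286.
T̂ − X = 20.729 − 18.2 = 2.529 → 2.53

2.53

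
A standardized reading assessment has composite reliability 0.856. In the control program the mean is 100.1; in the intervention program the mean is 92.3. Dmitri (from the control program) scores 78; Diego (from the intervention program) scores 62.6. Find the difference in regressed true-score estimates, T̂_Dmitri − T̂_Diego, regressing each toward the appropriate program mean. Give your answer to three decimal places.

14.306

T̂_Dmitri = 0.856(78) + 0.144(100.1) = 81.18240
T̂_Diego = 0.856(62.6) + 0.144(92.3) = 66.87680
Difference = 81.18240 − 66.87680 = 14.30560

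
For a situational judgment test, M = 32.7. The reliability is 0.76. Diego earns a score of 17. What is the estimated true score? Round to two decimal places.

20.77

T̂ = 0.76(17) + 0.24(32.7) = 12.92 + 7.848 = 20.768 → 20.77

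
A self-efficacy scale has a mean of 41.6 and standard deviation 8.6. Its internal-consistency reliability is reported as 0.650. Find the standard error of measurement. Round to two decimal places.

5.09

SEM = SD · √(1 − ρ) = 8.6 × √0.350 = 8.6 × 0.5916 = 5.088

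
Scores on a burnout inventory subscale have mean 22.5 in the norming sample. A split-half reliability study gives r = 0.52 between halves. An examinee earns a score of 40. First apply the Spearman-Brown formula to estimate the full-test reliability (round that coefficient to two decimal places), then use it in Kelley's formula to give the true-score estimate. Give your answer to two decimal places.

34.40

Spearman-Brown: ρ = 2r/(1 + r) = 2(0.52)/(1 + 0.52) = 1.040/1.52 = 0.6842 → 0.68
Regress the observed score toward the mean by the unreliability: T̂ = 0.68·40 + 0.32·22.5 = 27.20 + 7.200 = 34.400.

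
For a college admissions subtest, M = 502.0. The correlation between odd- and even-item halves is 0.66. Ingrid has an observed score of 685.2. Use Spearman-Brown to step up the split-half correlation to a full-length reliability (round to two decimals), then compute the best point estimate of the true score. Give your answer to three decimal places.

Spearman-Brown: ρ = 2r/(1 + r) = 2(0.66)/(1 + 0.66) = 1.320/1.66 = 0.7952 → 0.80
T̂ = 0.80(685.2) + 0.20(502.0) = 548.160 + 100.400 = 648.5600 → 648.560

648.560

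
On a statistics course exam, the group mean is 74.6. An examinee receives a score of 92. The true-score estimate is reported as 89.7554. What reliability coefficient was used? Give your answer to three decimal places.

T̂ = ρX + (1 − ρ)μ  ⇒  T̂ − μ = ρ(X − μ)
ρ = (T̂ − μ)/(X − μ) = (89.7554 − 74.6) / (92 − 74.6) = 15.1554 / 17.4 = 0.87100

0.871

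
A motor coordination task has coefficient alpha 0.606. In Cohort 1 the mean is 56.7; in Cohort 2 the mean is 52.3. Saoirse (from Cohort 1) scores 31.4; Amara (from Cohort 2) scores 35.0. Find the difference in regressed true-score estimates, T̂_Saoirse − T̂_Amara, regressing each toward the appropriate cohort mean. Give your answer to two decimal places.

T̂_Saoirse = 0.606(31.4) + 0.394(56.7) = 41.3682
T̂_Amara = 0.606(35.0) + 0.394(52.3) = 41.8162
Difference = 41.3682 − 41.8162 = -0.4480

-0.45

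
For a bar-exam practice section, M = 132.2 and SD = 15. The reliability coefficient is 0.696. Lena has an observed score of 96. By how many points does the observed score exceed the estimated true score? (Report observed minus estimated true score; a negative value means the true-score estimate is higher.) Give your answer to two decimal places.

-11.00

T̂ = ρX + (1 − ρ)μ
  = 0.696 × 96 + 0.304 × 132.2
  = 66.816 + 40.1888
  = 107.0048
  ≈ 107.005
X − T̂ = 96 − 107.005 = -11.005 → -11.00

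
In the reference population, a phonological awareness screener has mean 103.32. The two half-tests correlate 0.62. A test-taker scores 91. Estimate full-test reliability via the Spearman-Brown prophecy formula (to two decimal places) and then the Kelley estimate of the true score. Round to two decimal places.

Spearman-Brown: ρ = 2r/(1 + r) = 2(0.62)/(1 + 0.62) = 1.240/1.62 = 0.7654 → 0.77
T̂ = 0.77(91) + 0.23(103.32) = 70.07 + 23.7636 = 93.834 → 93.83

93.83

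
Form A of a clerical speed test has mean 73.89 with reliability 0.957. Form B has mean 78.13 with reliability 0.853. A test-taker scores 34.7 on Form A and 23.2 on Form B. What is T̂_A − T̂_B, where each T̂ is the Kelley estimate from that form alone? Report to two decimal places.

T̂_A = 0.957(34.7) + 0.043(73.89) = 36.3852
T̂_B = 0.853(23.2) + 0.147(78.13) = 31.2747
T̂_A − T̂_B = 5.1105

5.11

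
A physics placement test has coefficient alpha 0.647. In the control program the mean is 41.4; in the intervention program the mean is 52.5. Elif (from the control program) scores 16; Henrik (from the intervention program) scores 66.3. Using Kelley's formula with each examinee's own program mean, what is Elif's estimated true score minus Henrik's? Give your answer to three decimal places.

-36.462

T̂_Elif = 0.647(16) + 0.353(41.4) = 24.96620
T̂_Henrik = 0.647(66.3) + 0.353(52.5) = 61.42860
Difference = 24.96620 − 61.42860 = -36.46240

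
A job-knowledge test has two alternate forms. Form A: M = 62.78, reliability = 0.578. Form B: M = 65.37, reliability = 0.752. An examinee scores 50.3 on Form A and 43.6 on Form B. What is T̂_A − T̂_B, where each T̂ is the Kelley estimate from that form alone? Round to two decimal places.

6.57

T̂_A = 0.578(50.3) + 0.422(62.78) = 55.5666
T̂_B = 0.752(43.6) + 0.248(65.37) = 48.9990
T̂_A − T̂_B = 6.5676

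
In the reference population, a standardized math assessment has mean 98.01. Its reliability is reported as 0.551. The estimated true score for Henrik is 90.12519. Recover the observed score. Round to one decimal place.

83.7

T̂ = ρX + (1 − ρ)μ  ⇒  X = (T̂ − (1 − ρ)μ) / ρ
X = (90.12519 − 0.449 × 98.01) / 0.551 = (90.12519 − 44.00649) / 0.551 = 46.11870 / 0.551 = 83.700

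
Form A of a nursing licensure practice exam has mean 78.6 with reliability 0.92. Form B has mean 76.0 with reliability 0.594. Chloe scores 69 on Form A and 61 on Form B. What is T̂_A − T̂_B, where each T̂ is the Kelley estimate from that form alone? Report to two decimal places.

2.68

T̂_A = 0.92(69) + 0.08(78.6) = 69.7680
T̂_B = 0.594(61) + 0.406(76.0) = 67.0900
T̂_A − T̂_B = 2.6780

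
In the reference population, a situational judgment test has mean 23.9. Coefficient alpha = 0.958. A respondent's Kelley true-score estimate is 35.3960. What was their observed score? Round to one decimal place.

T̂ = ρX + (1 − ρ)μ  ⇒  X = (T̂ − (1 − ρ)μ) / ρ
X = (35.3960 − 0.042 × 23.9) / 0.958 = (35.3960 − 1.0038) / 0.958 = 34.3922 / 0.958 = 35.900

35.9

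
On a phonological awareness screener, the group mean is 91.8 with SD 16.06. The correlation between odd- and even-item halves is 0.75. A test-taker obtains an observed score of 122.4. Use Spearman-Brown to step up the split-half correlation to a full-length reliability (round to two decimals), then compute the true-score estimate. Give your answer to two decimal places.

Spearman-Brown: ρ = 2r/(1 + r) = 2(0.75)/(1 + 0.75) = 1.500/1.75 = 0.8571 → 0.86
T̂ = 0.86(122.4) + 0.14(91.8) = 105.264 + 12.852 = 118.116 → 118.12

118.12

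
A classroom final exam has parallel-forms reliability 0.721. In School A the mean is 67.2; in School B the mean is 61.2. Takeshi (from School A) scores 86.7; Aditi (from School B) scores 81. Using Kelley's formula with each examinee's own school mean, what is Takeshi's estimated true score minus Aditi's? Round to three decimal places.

5.784

T̂_Takeshi = 0.721(86.7) + 0.279(67.2) = 81.25950
T̂_Aditi = 0.721(81) + 0.279(61.2) = 75.47580
Difference = 81.25950 − 75.47580 = 5.78370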